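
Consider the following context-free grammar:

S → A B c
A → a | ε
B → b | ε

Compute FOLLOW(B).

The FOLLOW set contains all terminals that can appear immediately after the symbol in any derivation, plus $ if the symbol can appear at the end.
B occurs in S → A B c, immediately followed by the terminal c. So FOLLOW(B) = {c}.

Final answer: {c}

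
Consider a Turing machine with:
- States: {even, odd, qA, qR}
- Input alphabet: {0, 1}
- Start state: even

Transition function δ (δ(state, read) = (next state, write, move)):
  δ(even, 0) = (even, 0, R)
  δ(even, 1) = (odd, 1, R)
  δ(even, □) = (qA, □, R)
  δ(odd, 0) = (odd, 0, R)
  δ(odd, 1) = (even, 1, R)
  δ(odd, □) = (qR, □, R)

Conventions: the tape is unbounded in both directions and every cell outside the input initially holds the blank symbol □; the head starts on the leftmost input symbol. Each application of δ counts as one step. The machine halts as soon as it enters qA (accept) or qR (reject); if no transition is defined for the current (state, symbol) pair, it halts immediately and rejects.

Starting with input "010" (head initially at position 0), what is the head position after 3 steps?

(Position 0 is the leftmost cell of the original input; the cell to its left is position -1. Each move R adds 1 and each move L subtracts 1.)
Step 0: [even]010 (head at position 0)
Step 1: δ(even, 0) = (even, 0, R)  ⊢  0[even]10 (head at position 1)
Step 2: δ(even, 1) = (odd, 1, R)  ⊢  01[odd]0 (head at position 2)
Step 3: δ(odd, 0) = (odd, 0, R)  ⊢  010[odd]□ (head at position 3)
Head position after 3 steps: 3

Final answer: Position 3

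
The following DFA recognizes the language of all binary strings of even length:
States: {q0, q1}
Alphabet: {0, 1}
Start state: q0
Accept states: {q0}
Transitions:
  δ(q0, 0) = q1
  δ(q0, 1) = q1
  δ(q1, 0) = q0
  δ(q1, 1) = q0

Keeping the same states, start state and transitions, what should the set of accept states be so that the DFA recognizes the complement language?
The DFA is complete (every state has a transition on every symbol), so the complement
is recognized by the same DFA with accepting and non-accepting states swapped.
Original accept states: {q0}
Complement accept states = All states - Original accept states
= {q0, q1} - {q0}
= {q1}
Complement language: strings of ODD length

Final answer: {q1}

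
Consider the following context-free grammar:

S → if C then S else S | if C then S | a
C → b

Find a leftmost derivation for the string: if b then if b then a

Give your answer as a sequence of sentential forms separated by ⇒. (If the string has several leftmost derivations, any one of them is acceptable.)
Start with S.
Step 1: the leftmost non-terminal is S; apply S → if C then S:  if C then S
Step 2: the leftmost non-terminal is C; apply C → b:  if b then S
Step 3: the leftmost non-terminal is S; apply S → if C then S:  if b then if C then S
Step 4: the leftmost non-terminal is C; apply C → b:  if b then if b then S
Step 5: the leftmost non-terminal is S; apply S → a:  if b then if b then a

Final answer: S ⇒ if C then S ⇒ if b then S ⇒ if b then if C then S ⇒ if b then if b then S ⇒ if b then if b then a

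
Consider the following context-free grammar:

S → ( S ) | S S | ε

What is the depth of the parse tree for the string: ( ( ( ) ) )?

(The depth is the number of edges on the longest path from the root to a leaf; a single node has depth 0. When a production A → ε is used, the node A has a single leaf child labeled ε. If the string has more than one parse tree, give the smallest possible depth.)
The string is 3 nested pairs. The shallowest parse tree applies S → ( S ) 3 times (one node per nested pair, each a child of the previous) and then S → ε in the middle.
S nodes at depths 0..3, ε leaf at depth 4; parentheses leaves are at depths 1..3.
(Using S → S S with an S → ε child anywhere only adds levels, so it cannot give a shallower tree.)
Depth = 4.

Final answer: 4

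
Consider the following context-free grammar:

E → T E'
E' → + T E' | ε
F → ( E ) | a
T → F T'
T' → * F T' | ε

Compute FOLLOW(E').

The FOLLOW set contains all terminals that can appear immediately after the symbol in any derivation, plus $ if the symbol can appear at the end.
Useful FIRST sets: FIRST(E') = {+, ε}, FIRST(T') = {*, ε} (both E' and T' are nullable).
FOLLOW(E): E is the start symbol → $; E appears in F → ( E ) followed by ')' → FOLLOW(E) = {), $}.
FOLLOW(E'): E' appears at the right end of E → T E' and of E' → + T E', so FOLLOW(E') ⊇ FOLLOW(E) (the second occurrence adds nothing new). FOLLOW(E') = {), $}.

Final answer: {$, )}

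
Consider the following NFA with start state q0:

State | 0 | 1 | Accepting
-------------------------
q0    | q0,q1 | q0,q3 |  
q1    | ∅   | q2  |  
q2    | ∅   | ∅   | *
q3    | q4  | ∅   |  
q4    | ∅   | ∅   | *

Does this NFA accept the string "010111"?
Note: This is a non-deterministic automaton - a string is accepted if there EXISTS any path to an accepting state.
Track the set of states the NFA could be in: start {q0}
Read '0': {q0} → {q0, q1}
Read '1': {q0, q1} → {q0, q2, q3}
Read '0': {q0, q2, q3} → {q0, q1, q4}
Read '1': {q0, q1, q4} → {q0, q2, q3}
Read '1': {q0, q2, q3} → {q0, q3}
Read '1': {q0, q3} → {q0, q3}
Final set {q0, q3} contains no accepting state → rejected.

Final answer: No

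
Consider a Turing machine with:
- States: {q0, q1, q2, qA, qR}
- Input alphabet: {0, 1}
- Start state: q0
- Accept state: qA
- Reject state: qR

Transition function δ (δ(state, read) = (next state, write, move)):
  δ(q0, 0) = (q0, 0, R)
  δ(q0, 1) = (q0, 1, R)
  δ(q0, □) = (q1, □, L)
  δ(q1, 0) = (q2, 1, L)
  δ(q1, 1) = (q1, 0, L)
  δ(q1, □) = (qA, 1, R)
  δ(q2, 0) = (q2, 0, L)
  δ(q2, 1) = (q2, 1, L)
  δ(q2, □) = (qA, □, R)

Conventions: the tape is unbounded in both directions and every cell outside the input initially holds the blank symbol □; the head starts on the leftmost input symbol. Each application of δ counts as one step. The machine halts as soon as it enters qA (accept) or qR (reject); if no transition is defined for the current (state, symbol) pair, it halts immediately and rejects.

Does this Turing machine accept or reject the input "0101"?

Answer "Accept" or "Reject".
Step 0: [q0]0101 (head at position 0)
Step 1: δ(q0, 0) = (q0, 0, R)  ⊢  0[q0]101 (head at position 1)
Step 2: δ(q0, 1) = (q0, 1, R)  ⊢  01[q0]01 (head at position 2)
Step 3: δ(q0, 0) = (q0, 0, R)  ⊢  010[q0]1 (head at position 3)
Step 4: δ(q0, 1) = (q0, 1, R)  ⊢  0101[q0]□ (head at position 4)
Step 5: δ(q0, □) = (q1, □, L)  ⊢  010[q1]1□ (head at position 3)
Step 6: δ(q1, 1) = (q1, 0, L)  ⊢  01[q1]00□ (head at position 2)
Step 7: δ(q1, 0) = (q2, 1, L)  ⊢  0[q2]110□ (head at position 1)
Step 8: δ(q2, 1) = (q2, 1, L)  ⊢  [q2]0110□ (head at position 0)
Step 9: δ(q2, 0) = (q2, 0, L)  ⊢  [q2]□0110□ (head at position -1)
Step 10: δ(q2, □) = (qA, □, R)  ⊢  □[qA]0110□ (head at position 0)
The machine is in qA, so it halts and accepts.

Final answer: Accept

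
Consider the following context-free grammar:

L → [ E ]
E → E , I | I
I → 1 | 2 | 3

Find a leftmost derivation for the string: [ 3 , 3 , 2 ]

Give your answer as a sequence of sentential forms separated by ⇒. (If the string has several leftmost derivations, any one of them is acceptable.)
Start with L.
Step 1: the leftmost non-terminal is L; apply L → [ E ]:  [ E ]
Step 2: the leftmost non-terminal is E; apply E → E , I:  [ E , I ]
Step 3: the leftmost non-terminal is E; apply E → E , I:  [ E , I , I ]
Step 4: the leftmost non-terminal is E; apply E → I:  [ I , I , I ]
Step 5: the leftmost non-terminal is I; apply I → 3:  [ 3 , I , I ]
Step 6: the leftmost non-terminal is I; apply I → 3:  [ 3 , 3 , I ]
Step 7: the leftmost non-terminal is I; apply I → 2:  [ 3 , 3 , 2 ]

Final answer: L ⇒ [ E ] ⇒ [ E , I ] ⇒ [ E , I , I ] ⇒ [ I , I , I ] ⇒ [ 3 , I , I ] ⇒ [ 3 , 3 , I ] ⇒ [ 3 , 3 , 2 ]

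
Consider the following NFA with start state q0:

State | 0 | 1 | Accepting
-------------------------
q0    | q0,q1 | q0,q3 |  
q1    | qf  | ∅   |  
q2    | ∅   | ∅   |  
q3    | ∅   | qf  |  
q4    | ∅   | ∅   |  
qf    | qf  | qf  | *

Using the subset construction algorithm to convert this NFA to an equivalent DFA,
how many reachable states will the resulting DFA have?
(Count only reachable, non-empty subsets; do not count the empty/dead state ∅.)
Start subset: {q0}
{q0}: on 0 → {q0, q1}, on 1 → {q0, q3}
{q0, q1}: on 0 → {q0, q1, qf}, on 1 → {q0, q3}
{q0, q3}: on 0 → {q0, q1}, on 1 → {q0, q3, qf}
{q0, q1, qf}: on 0 → {q0, q1, qf}, on 1 → {q0, q3, qf}
{q0, q3, qf}: on 0 → {q0, q1, qf}, on 1 → {q0, q3, qf}
Reachable non-empty subsets: {q0}, {q0, q1}, {q0, q3}, {q0, q1, qf}, {q0, q3, qf} — 5 in total.

Final answer: 5 states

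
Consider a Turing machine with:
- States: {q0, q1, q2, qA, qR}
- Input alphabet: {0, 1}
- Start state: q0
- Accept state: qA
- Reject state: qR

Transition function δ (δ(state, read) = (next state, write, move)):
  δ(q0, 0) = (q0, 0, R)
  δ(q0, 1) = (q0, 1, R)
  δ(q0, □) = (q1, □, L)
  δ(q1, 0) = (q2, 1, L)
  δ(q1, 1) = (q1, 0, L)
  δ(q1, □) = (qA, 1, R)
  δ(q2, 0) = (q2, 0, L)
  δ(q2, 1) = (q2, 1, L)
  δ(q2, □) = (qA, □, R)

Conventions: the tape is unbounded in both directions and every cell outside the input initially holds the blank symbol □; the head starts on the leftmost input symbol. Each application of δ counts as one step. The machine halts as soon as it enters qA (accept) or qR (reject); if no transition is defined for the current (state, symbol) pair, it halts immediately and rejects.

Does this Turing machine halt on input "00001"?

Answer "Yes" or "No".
Step 0: [q0]00001 (head at position 0)
Step 1: δ(q0, 0) = (q0, 0, R)  ⊢  0[q0]0001 (head at position 1)
Step 2: δ(q0, 0) = (q0, 0, R)  ⊢  00[q0]001 (head at position 2)
Step 3: δ(q0, 0) = (q0, 0, R)  ⊢  000[q0]01 (head at position 3)
Step 4: δ(q0, 0) = (q0, 0, R)  ⊢  0000[q0]1 (head at position 4)
Step 5: δ(q0, 1) = (q0, 1, R)  ⊢  00001[q0]□ (head at position 5)
Step 6: δ(q0, □) = (q1, □, L)  ⊢  0000[q1]1□ (head at position 4)
Step 7: δ(q1, 1) = (q1, 0, L)  ⊢  000[q1]00□ (head at position 3)
Step 8: δ(q1, 0) = (q2, 1, L)  ⊢  00[q2]010□ (head at position 2)
Step 9: δ(q2, 0) = (q2, 0, L)  ⊢  0[q2]0010□ (head at position 1)
Step 10: δ(q2, 0) = (q2, 0, L)  ⊢  [q2]00010□ (head at position 0)
Step 11: δ(q2, 0) = (q2, 0, L)  ⊢  [q2]□00010□ (head at position -1)
Step 12: δ(q2, □) = (qA, □, R)  ⊢  □[qA]00010□ (head at position 0)
The machine is in qA, so it halts and accepts.
It halts after 12 steps.

Final answer: Yes - halts after 12 steps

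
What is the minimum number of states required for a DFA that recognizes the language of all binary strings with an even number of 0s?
Language: binary strings with an even number of 0s
Lower bound (Myhill–Nerode): the prefixes ε, 0 are pairwise distinguishable:
  ε vs 0: suffix ε distinguishes them (ε has zero 0s (accepted), 0 has one 0 (rejected))
So any DFA needs at least 2 states.
Upper bound: a DFA with 2 states exists (one state per class above).
Minimum states: 2

Final answer: 2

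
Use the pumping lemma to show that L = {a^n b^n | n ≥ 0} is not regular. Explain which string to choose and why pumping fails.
Language: L = {a^n b^n | n ≥ 0} (equal numbers of a's followed by b's)
Step 1: Assume for contradiction that L is regular, with pumping length p.
Step 2: Choose s = a^p b^p. Then s ∈ L (it has p a's followed by p b's) and |s| ≥ p.
Step 3: Consider any decomposition s = xyz with |xy| ≤ p and |y| > 0. Since |xy| ≤ p and the first p symbols of s are all a's, y = a^k for some k with 1 ≤ k ≤ p.
Step 4: Pumping up (i = 2): xy²z = a^(p+k) b^p, which has more a's than b's, so xy²z ∉ L.
This contradicts the pumping lemma, so L is not regular.

Final answer: Choose s = a^p b^p. Since |xy| ≤ p, y = a^k with k ≥ 1. Then xy²z = a^(p+k) b^p ∉ L.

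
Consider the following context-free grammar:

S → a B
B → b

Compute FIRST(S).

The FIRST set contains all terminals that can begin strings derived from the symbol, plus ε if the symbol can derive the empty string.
S has the single production S → a B, whose right-hand side begins with the terminal a. So FIRST(S) = {a}.

Final answer: {a}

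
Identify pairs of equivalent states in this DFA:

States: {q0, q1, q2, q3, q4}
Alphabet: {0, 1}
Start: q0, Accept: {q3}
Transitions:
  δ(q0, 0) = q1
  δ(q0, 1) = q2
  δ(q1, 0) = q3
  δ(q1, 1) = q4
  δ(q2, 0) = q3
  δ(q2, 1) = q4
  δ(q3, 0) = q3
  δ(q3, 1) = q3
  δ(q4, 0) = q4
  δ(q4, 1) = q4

Using the table-filling algorithm:
Round 0 – mark pairs where exactly one state is accepting: (q0,q3), (q1,q3), (q2,q3), (q3,q4)
Round 1 – newly marked: (q0,q1) [on 0: q1 vs q3, already marked]; (q0,q2) [on 0: q1 vs q3, already marked]; (q1,q4) [on 0: q3 vs q4, already marked]; (q2,q4) [on 0: q3 vs q4, already marked]
Round 2 – newly marked: (q0,q4) [on 0: q1 vs q4, already marked]
No further pairs can be marked.
(q1, q2) unmarked: δ(q1,0)=q3, δ(q2,0)=q3; δ(q1,1)=q4, δ(q2,1)=q4 → equivalent
Equivalent pairs: (q1, q2)

Final answer: Equivalent pairs: (q1, q2)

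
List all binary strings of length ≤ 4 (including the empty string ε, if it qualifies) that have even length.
Checking every binary string of length 0 to 4:
  Length 0: accepted: ε | rejected: (none)
  Length 1: accepted: (none) | rejected: 0, 1
  Length 2: accepted: 00, 01, 10, 11 | rejected: (none)
  Length 3: accepted: (none) | rejected: 000, 001, 010, 011, 100, 101, 110, 111
  Length 4: accepted: 0000, 0001, 0010, 0011, 0100, 0101, 0110, 0111, 1000, 1001, 1010, 1011, 1100, 1101, 1110, 1111 | rejected: (none)
Total: 21 string(s).

Final answer: ε, 00, 01, 10, 11, 0000, 0001, 0010, 0011, 0100, 0101, 0110, 0111, 1000, 1001, 1010, 1011, 1100, 1101, 1110, 1111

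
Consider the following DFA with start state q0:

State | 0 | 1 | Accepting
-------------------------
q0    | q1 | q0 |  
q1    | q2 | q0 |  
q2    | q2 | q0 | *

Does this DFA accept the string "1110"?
Start in q0.
Read '1': q0 → q0
Read '1': q0 → q0
Read '1': q0 → q0
Read '0': q0 → q1
Final state q1 is not accepting, so the string is rejected.

Final answer: No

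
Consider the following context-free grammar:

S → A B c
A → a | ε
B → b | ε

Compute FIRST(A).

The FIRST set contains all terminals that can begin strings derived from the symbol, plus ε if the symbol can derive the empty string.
A → a contributes a; A → ε makes A nullable, contributing ε. FIRST(A) = {a, ε}.

Final answer: {a, ε}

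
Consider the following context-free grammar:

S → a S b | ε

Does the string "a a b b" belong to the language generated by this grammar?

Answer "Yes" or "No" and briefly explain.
A derivation exists: S ⇒ a S b ⇒ a a S b b ⇒ a a b b (using S → a S b twice, then S → ε).

Final answer: Yes - a valid derivation exists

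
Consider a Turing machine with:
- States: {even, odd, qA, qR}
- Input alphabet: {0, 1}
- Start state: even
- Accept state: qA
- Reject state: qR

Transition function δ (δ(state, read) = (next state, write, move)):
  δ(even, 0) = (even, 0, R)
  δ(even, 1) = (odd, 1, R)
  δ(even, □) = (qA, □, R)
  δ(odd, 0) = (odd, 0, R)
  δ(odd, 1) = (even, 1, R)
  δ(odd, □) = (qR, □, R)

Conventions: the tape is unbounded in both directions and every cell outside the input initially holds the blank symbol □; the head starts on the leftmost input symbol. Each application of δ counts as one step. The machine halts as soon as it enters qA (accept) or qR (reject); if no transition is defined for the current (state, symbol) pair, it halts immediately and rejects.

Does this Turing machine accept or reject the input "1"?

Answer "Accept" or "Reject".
Step 0: [even]1 (head at position 0)
Step 1: δ(even, 1) = (odd, 1, R)  ⊢  1[odd]□ (head at position 1)
Step 2: δ(odd, □) = (qR, □, R)  ⊢  1□[qR]□ (head at position 2)
The machine is in qR, so it halts and rejects.

Final answer: Reject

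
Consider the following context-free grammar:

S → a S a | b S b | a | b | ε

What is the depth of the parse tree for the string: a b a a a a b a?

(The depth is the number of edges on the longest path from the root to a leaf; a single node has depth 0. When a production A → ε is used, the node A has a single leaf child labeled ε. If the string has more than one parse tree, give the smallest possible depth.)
The string has even length 8, so its (unique) parse tree peels off matching outer symbols: S → a S a, S → b S b, S → a S a, S → a S a, and finally S → ε for the empty middle.
The S nodes are at depths 0..4; the ε leaf under the innermost S is at depth 5 (terminal leaves are at depths 1..4).
Depth = 5.

Final answer: 5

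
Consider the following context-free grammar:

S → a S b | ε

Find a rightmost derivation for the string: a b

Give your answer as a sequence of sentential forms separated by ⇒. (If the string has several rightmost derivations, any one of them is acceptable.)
Start with S.
Step 1: the rightmost non-terminal is S; apply S → a S b:  a S b
Step 2: the rightmost non-terminal is S; apply S → ε:  a b

Final answer: S ⇒ a S b ⇒ a b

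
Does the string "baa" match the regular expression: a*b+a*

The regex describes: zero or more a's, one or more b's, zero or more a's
Yes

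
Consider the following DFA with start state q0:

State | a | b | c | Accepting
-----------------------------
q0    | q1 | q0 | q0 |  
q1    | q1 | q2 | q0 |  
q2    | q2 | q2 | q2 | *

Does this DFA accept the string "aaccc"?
Start in q0.
Read 'a': q0 → q1
Read 'a': q1 → q1
Read 'c': q1 → q0
Read 'c': q0 → q0
Read 'c': q0 → q0
Final state q0 is not accepting, so the string is rejected.

Final answer: No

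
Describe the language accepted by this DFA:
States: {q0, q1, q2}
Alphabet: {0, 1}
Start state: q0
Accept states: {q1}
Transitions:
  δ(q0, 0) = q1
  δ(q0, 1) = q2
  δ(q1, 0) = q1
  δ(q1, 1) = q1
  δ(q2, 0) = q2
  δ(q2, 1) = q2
Analyzing the DFA structure:
Start state: q0
Accept states: {q1}
Interpreting what each state remembers (checking against the transitions):
  q0: nothing has been read yet
  q1: the first symbol was 0
  q2: the first symbol was 1 (trap state)
  δ(q0, 0): in q0 (nothing has been read yet), after reading 0 we have: the first symbol was 0 → q1
  δ(q0, 1): in q0 (nothing has been read yet), after reading 1 we have: the first symbol was 1 (trap state) → q2
  δ(q1, 0): in q1 (the first symbol was 0), after reading 0 we have: the first symbol was 0 → q1
  δ(q1, 1): in q1 (the first symbol was 0), after reading 1 we have: the first symbol was 0 → q1
  δ(q2, 0): in q2 (the first symbol was 1 (trap state)), after reading 0 we have: the first symbol was 1 (trap state) → q2
  δ(q2, 1): in q2 (the first symbol was 1 (trap state)), after reading 1 we have: the first symbol was 1 (trap state) → q2
A string is accepted iff it ends in {q1}, i.e. the first symbol was 0.
Language: All binary strings starting with 0

Final answer: All binary strings starting with 0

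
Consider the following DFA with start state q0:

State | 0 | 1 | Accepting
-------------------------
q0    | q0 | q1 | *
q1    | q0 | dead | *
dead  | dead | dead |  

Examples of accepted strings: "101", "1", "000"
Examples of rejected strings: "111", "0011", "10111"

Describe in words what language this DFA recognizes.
binary strings with no two consecutive 1s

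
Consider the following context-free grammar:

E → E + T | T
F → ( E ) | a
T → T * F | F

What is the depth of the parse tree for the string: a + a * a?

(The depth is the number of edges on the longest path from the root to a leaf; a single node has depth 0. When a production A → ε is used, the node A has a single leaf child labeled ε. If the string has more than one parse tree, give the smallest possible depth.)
The grammar is unambiguous; the parse tree of a + a * a is:
E → E + T at the root (depth 0).
  Left E (depth 1) → T (2) → F (3) → a (4).
  Right T (depth 1) → T * F; that T (2) → F (3) → a (4); F (2) → a (3).
The longest root-to-leaf paths have 4 edges.
Depth = 4.

Final answer: 4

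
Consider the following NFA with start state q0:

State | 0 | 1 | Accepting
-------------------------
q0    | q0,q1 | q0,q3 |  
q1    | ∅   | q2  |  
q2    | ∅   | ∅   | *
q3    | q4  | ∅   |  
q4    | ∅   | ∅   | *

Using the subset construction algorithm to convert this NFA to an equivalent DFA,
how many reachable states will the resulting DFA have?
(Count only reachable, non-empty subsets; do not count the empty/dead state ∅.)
Start subset: {q0}
{q0}: on 0 → {q0, q1}, on 1 → {q0, q3}
{q0, q1}: on 0 → {q0, q1}, on 1 → {q0, q2, q3}
{q0, q3}: on 0 → {q0, q1, q4}, on 1 → {q0, q3}
{q0, q2, q3}: on 0 → {q0, q1, q4}, on 1 → {q0, q3}
{q0, q1, q4}: on 0 → {q0, q1}, on 1 → {q0, q2, q3}
Reachable non-empty subsets: {q0}, {q0, q1}, {q0, q3}, {q0, q2, q3}, {q0, q1, q4} — 5 in total.

Final answer: 5 states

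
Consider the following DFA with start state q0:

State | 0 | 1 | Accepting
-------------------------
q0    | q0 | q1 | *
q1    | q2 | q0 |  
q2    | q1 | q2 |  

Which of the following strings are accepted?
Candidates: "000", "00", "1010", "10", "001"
"000": q0 → q0 → q0 → q0; q0 is accepting → accepted
"00": q0 → q0 → q0; q0 is accepting → accepted
"1010": q0 → q1 → q2 → q2 → q1; q1 is not accepting → rejected
"10": q0 → q1 → q2; q2 is not accepting → rejected
"001": q0 → q0 → q0 → q1; q1 is not accepting → rejected

Final answer: "000", "00"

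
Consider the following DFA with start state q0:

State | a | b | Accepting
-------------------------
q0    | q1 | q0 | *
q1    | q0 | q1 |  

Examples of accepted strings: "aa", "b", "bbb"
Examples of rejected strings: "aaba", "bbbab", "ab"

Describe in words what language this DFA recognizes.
strings over {a,b} with an even number of a's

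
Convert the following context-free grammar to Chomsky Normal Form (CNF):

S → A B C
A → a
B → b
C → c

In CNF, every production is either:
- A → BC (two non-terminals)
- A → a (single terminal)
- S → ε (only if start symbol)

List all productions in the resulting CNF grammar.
The grammar has no ε-productions or unit productions to eliminate.
A → a is already in CNF (single terminal) – keep it.
B → b is already in CNF (single terminal) – keep it.
C → c is already in CNF (single terminal) – keep it.
S → A B C has 3 symbols on the right: break it into binary productions S → A X0, X0 → B C.
Resulting CNF grammar (5 productions): A → a; B → b; C → c; S → A X0; X0 → B C

Final answer: A → a; B → b; C → c; S → A X0; X0 → B C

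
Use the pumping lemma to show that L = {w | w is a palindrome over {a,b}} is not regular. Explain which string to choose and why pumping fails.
Language: L = {w | w is a palindrome over {a,b}} (strings that read the same forwards and backwards)
Step 1: Assume for contradiction that L is regular, with pumping length p.
Step 2: Choose s = a^p b a^p. Then s ∈ L (it reads the same forwards and backwards) and |s| ≥ p.
Step 3: Consider any decomposition s = xyz with |xy| ≤ p and |y| > 0. Since |xy| ≤ p and the first p symbols of s are all a's, y = a^k for some k with 1 ≤ k ≤ p.
Step 4: Pumping up (i = 2): xy²z = a^(p+k) b a^p. Its reverse is a^p b a^(p+k) ≠ a^(p+k) b a^p (the single b is no longer in the middle), so xy²z is not a palindrome and xy²z ∉ L.
This contradicts the pumping lemma, so L is not regular.

Final answer: Choose s = a^p b a^p. Since |xy| ≤ p, y = a^k with k ≥ 1. Then xy²z = a^(p+k) b a^p is not a palindrome, so ∉ L.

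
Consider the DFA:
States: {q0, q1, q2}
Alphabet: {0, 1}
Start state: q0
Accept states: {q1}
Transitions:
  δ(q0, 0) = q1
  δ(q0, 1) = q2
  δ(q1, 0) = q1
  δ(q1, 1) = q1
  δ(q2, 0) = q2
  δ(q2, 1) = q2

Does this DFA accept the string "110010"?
Processing string "110010":
  q0 --1--> q2
  q2 --1--> q2
  q2 --0--> q2
  q2 --0--> q2
  q2 --1--> q2
  q2 --0--> q2
Final state: q2
Accept states: {q1}
q2 is not an accept state, so the string is rejected.

Final answer: No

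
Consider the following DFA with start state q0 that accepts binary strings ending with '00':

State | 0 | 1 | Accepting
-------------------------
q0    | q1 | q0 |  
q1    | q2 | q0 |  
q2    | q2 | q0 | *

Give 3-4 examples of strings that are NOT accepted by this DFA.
Any strings that end in a non-accepting state work; for example:
"0": q0 → q1; q1 is not accepting → rejected
"1": q0 → q0; q0 is not accepting → rejected
"111": q0 → q0 → q0 → q0; q0 is not accepting → rejected
"0101": q0 → q1 → q0 → q1 → q0; q0 is not accepting → rejected

Final answer: "0", "1", "111", "0101"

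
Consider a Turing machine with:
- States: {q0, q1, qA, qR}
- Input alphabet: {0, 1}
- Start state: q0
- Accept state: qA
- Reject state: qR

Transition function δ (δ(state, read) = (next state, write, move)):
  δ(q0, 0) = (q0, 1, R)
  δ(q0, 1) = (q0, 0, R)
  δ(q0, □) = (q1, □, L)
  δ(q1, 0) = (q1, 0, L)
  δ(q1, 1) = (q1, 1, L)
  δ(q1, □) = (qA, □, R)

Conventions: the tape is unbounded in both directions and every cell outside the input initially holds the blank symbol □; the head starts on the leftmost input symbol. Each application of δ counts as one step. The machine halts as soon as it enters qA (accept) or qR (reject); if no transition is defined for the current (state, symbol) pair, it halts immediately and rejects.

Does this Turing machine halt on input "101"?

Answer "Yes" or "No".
Step 0: [q0]101 (head at position 0)
Step 1: δ(q0, 1) = (q0, 0, R)  ⊢  0[q0]01 (head at position 1)
Step 2: δ(q0, 0) = (q0, 1, R)  ⊢  01[q0]1 (head at position 2)
Step 3: δ(q0, 1) = (q0, 0, R)  ⊢  010[q0]□ (head at position 3)
Step 4: δ(q0, □) = (q1, □, L)  ⊢  01[q1]0□ (head at position 2)
Step 5: δ(q1, 0) = (q1, 0, L)  ⊢  0[q1]10□ (head at position 1)
Step 6: δ(q1, 1) = (q1, 1, L)  ⊢  [q1]010□ (head at position 0)
Step 7: δ(q1, 0) = (q1, 0, L)  ⊢  [q1]□010□ (head at position -1)
Step 8: δ(q1, □) = (qA, □, R)  ⊢  □[qA]010□ (head at position 0)
The machine is in qA, so it halts and accepts.
It halts after 8 steps.

Final answer: Yes - halts after 8 steps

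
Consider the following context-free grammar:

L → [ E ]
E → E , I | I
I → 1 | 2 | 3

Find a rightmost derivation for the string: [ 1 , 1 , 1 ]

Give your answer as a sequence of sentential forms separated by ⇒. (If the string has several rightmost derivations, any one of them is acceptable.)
Start with L.
Step 1: the rightmost non-terminal is L; apply L → [ E ]:  [ E ]
Step 2: the rightmost non-terminal is E; apply E → E , I:  [ E , I ]
Step 3: the rightmost non-terminal is I; apply I → 1:  [ E , 1 ]
Step 4: the rightmost non-terminal is E; apply E → E , I:  [ E , I , 1 ]
Step 5: the rightmost non-terminal is I; apply I → 1:  [ E , 1 , 1 ]
Step 6: the rightmost non-terminal is E; apply E → I:  [ I , 1 , 1 ]
Step 7: the rightmost non-terminal is I; apply I → 1:  [ 1 , 1 , 1 ]

Final answer: L ⇒ [ E ] ⇒ [ E , I ] ⇒ [ E , 1 ] ⇒ [ E , I , 1 ] ⇒ [ E , 1 , 1 ] ⇒ [ I , 1 , 1 ] ⇒ [ 1 , 1 , 1 ]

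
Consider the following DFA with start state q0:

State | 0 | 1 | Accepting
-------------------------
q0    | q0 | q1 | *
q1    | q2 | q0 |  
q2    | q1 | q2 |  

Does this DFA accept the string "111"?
Start in q0.
Read '1': q0 → q1
Read '1': q1 → q0
Read '1': q0 → q1
Final state q1 is not accepting, so the string is rejected.

Final answer: No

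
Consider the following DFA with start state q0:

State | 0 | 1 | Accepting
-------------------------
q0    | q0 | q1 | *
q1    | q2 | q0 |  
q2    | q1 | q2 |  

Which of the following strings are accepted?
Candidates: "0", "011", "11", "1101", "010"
"0": q0 → q0; q0 is accepting → accepted
"011": q0 → q0 → q1 → q0; q0 is accepting → accepted
"11": q0 → q1 → q0; q0 is accepting → accepted
"1101": q0 → q1 → q0 → q0 → q1; q1 is not accepting → rejected
"010": q0 → q0 → q1 → q2; q2 is not accepting → rejected

Final answer: "0", "011", "11"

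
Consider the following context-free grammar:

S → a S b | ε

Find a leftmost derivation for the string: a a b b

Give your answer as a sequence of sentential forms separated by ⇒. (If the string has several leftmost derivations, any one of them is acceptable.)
Start with S.
Step 1: the leftmost non-terminal is S; apply S → a S b:  a S b
Step 2: the leftmost non-terminal is S; apply S → a S b:  a a S b b
Step 3: the leftmost non-terminal is S; apply S → ε:  a a b b

Final answer: S ⇒ a S b ⇒ a a S b b ⇒ a a b b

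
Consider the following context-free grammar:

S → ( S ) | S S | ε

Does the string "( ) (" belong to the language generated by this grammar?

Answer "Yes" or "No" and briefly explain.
Each production adds parentheses only in matched pairs (S → ( S )) or none at all, so every derived string has equally many '(' and ')'. The string ( ) ( has two '(' and one ')', so it cannot be derived.

Final answer: No - no valid derivation exists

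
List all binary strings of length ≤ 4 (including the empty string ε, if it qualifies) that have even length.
Checking every binary string of length 0 to 4:
  Length 0: accepted: ε | rejected: (none)
  Length 1: accepted: (none) | rejected: 0, 1
  Length 2: accepted: 00, 01, 10, 11 | rejected: (none)
  Length 3: accepted: (none) | rejected: 000, 001, 010, 011, 100, 101, 110, 111
  Length 4: accepted: 0000, 0001, 0010, 0011, 0100, 0101, 0110, 0111, 1000, 1001, 1010, 1011, 1100, 1101, 1110, 1111 | rejected: (none)
Total: 21 string(s).

Final answer: ε, 00, 01, 10, 11, 0000, 0001, 0010, 0011, 0100, 0101, 0110, 0111, 1000, 1001, 1010, 1011, 1100, 1101, 1110, 1111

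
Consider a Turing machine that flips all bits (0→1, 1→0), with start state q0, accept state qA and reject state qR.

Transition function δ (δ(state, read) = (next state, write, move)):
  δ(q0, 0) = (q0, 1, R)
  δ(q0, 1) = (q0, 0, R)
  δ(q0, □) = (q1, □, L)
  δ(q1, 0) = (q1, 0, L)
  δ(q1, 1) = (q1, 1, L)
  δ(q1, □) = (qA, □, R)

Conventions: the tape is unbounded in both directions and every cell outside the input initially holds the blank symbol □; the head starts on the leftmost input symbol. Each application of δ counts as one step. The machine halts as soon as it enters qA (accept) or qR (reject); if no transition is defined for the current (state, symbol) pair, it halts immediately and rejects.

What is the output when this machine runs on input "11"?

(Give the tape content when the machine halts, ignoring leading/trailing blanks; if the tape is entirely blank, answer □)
Step 0: [q0]11 (head at position 0)
Step 1: δ(q0, 1) = (q0, 0, R)  ⊢  0[q0]1 (head at position 1)
Step 2: δ(q0, 1) = (q0, 0, R)  ⊢  00[q0]□ (head at position 2)
Step 3: δ(q0, □) = (q1, □, L)  ⊢  0[q1]0□ (head at position 1)
Step 4: δ(q1, 0) = (q1, 0, L)  ⊢  [q1]00□ (head at position 0)
Step 5: δ(q1, 0) = (q1, 0, L)  ⊢  [q1]□00□ (head at position -1)
Step 6: δ(q1, □) = (qA, □, R)  ⊢  □[qA]00□ (head at position 0)
The machine is in qA, so it halts and accepts.
Tape content when halted (ignoring surrounding blanks): 00

Final answer: Output: 00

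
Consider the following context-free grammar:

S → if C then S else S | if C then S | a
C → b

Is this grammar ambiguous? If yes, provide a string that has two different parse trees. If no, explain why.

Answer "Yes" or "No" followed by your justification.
The 'dangling else' can attach to either if. Two leftmost derivations of  if b then if b then a else a:
  (1) S ⇒ if C then S else S ⇒ if b then S else S ⇒ if b then if C then S else S ⇒ if b then if b then S else S ⇒ if b then if b then a else S ⇒ if b then if b then a else a   (else belongs to the outer if)
  (2) S ⇒ if C then S ⇒ if b then S ⇒ if b then if C then S else S ⇒ if b then if b then S else S ⇒ if b then if b then a else S ⇒ if b then if b then a else a   (else belongs to the inner if)
Two distinct parse trees for the same string, so the grammar is ambiguous.

Final answer: Yes - the string 'if b then if b then a else a' has two distinct leftmost derivations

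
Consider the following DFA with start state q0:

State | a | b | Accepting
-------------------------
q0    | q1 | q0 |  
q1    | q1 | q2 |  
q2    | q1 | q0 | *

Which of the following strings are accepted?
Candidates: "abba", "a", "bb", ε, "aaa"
"abba": q0 → q1 → q2 → q0 → q1; q1 is not accepting → rejected
"a": q0 → q1; q1 is not accepting → rejected
"bb": q0 → q0 → q0; q0 is not accepting → rejected
ε: q0; q0 is not accepting → rejected
"aaa": q0 → q1 → q1 → q1; q1 is not accepting → rejected

Final answer: None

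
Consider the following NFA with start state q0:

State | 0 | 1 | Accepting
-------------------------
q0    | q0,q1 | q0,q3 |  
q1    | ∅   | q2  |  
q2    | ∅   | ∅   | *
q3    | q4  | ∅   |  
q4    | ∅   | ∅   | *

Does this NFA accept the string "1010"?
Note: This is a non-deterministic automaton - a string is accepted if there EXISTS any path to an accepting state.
Track the set of states the NFA could be in: start {q0}
Read '1': {q0} → {q0, q3}
Read '0': {q0, q3} → {q0, q1, q4}
Read '1': {q0, q1, q4} → {q0, q2, q3}
Read '0': {q0, q2, q3} → {q0, q1, q4}
Final set {q0, q1, q4} contains accepting state(s) {q4} → accepted.

Final answer: Yes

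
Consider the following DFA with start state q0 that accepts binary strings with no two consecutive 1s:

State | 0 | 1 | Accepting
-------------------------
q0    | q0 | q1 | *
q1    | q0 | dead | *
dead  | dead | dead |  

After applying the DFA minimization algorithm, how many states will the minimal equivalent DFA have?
All 3 states are reachable from q0, so none can be removed as unreachable.
Table-filling: first mark every (accepting, non-accepting) pair as distinguishable (accepting: {q0, q1}; non-accepting: {dead}).
Round 1: (q0, q1) on '1' go to q1 and dead, already distinguishable → mark.
Every pair of states is distinguishable, so the DFA is already minimal.
Equivalence classes: {q0}, {q1}, {dead} → 3 states.

Final answer: 3 states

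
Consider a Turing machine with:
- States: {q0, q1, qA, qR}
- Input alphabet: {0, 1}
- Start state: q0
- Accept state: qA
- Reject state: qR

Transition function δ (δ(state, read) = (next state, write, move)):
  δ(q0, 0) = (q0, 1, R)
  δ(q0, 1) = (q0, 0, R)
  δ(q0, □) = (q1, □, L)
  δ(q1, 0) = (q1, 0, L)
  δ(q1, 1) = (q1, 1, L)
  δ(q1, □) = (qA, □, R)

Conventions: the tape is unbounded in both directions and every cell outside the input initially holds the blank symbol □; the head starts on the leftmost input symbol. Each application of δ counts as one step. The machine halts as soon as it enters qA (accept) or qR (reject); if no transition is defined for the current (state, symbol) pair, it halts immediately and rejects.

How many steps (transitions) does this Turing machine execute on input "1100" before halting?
Step 0: [q0]1100 (head at position 0)
Step 1: δ(q0, 1) = (q0, 0, R)  ⊢  0[q0]100 (head at position 1)
Step 2: δ(q0, 1) = (q0, 0, R)  ⊢  00[q0]00 (head at position 2)
Step 3: δ(q0, 0) = (q0, 1, R)  ⊢  001[q0]0 (head at position 3)
Step 4: δ(q0, 0) = (q0, 1, R)  ⊢  0011[q0]□ (head at position 4)
Step 5: δ(q0, □) = (q1, □, L)  ⊢  001[q1]1□ (head at position 3)
Step 6: δ(q1, 1) = (q1, 1, L)  ⊢  00[q1]11□ (head at position 2)
Step 7: δ(q1, 1) = (q1, 1, L)  ⊢  0[q1]011□ (head at position 1)
Step 8: δ(q1, 0) = (q1, 0, L)  ⊢  [q1]0011□ (head at position 0)
Step 9: δ(q1, 0) = (q1, 0, L)  ⊢  [q1]□0011□ (head at position -1)
Step 10: δ(q1, □) = (qA, □, R)  ⊢  □[qA]0011□ (head at position 0)
The machine is in qA, so it halts and accepts.
Number of transitions executed: 10.

Final answer: 10 steps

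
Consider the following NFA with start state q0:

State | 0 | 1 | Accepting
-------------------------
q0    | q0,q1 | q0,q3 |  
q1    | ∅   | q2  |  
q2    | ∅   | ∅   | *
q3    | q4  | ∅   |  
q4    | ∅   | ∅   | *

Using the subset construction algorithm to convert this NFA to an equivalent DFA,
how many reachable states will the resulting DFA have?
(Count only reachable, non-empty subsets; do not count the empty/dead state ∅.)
Start subset: {q0}
{q0}: on 0 → {q0, q1}, on 1 → {q0, q3}
{q0, q1}: on 0 → {q0, q1}, on 1 → {q0, q2, q3}
{q0, q3}: on 0 → {q0, q1, q4}, on 1 → {q0, q3}
{q0, q2, q3}: on 0 → {q0, q1, q4}, on 1 → {q0, q3}
{q0, q1, q4}: on 0 → {q0, q1}, on 1 → {q0, q2, q3}
Reachable non-empty subsets: {q0}, {q0, q1}, {q0, q3}, {q0, q2, q3}, {q0, q1, q4} — 5 in total.

Final answer: 5 states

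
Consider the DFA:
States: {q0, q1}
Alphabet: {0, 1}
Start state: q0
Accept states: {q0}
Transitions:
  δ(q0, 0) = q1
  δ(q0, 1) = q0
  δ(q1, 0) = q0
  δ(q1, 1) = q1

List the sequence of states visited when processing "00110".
Starting at q0
Read '0': q0 -> q1
Read '0': q1 -> q0
Read '1': q0 -> q0
Read '1': q0 -> q0
Read '0': q0 -> q1

Final answer: q0 -> q1 -> q0 -> q0 -> q0 -> q1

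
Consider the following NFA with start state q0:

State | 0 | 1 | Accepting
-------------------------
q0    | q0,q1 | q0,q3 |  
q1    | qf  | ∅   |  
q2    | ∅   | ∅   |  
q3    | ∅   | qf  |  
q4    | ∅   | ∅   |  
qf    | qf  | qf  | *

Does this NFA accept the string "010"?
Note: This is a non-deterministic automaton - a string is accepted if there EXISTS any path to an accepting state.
Track the set of states the NFA could be in: start {q0}
Read '0': {q0} → {q0, q1}
Read '1': {q0, q1} → {q0, q3}
Read '0': {q0, q3} → {q0, q1}
Final set {q0, q1} contains no accepting state → rejected.

Final answer: No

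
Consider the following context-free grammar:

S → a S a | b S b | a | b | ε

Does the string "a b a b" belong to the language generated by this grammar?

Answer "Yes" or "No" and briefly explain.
Every production places the same symbol at both ends (or yields a single symbol / ε), so every derived string is a palindrome. a b a b reversed is b a b a ≠ a b a b, so it is not a palindrome and cannot be derived (already the first step fails: the string starts with a but ends with b, so neither S → a S a nor S → b S b fits).

Final answer: No - no valid derivation exists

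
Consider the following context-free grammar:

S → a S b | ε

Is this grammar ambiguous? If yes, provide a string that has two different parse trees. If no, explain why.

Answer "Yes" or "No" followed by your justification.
At every step exactly one production applies: if the remaining string to generate is non-empty it starts with a and ends with b, forcing S → a S b; if it is empty, S → ε is forced. Hence each string a^n b^n has exactly one derivation (S → a S b applied n times, then S → ε) and one parse tree.

Final answer: No - the grammar is unambiguous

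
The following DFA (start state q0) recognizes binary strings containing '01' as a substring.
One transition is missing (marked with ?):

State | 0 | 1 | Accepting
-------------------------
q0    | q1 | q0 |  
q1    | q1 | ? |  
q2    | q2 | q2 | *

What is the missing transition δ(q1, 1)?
q2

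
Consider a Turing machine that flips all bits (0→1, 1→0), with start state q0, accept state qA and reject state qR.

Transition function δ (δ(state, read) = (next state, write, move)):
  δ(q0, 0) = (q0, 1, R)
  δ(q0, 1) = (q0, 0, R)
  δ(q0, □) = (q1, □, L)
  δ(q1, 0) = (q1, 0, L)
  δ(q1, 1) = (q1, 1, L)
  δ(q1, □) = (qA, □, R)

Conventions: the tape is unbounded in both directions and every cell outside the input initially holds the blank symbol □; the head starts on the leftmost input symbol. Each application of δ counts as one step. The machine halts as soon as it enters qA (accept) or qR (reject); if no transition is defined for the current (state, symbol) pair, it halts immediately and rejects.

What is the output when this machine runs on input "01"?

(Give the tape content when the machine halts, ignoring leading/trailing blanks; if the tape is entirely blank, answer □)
Step 0: [q0]01 (head at position 0)
Step 1: δ(q0, 0) = (q0, 1, R)  ⊢  1[q0]1 (head at position 1)
Step 2: δ(q0, 1) = (q0, 0, R)  ⊢  10[q0]□ (head at position 2)
Step 3: δ(q0, □) = (q1, □, L)  ⊢  1[q1]0□ (head at position 1)
Step 4: δ(q1, 0) = (q1, 0, L)  ⊢  [q1]10□ (head at position 0)
Step 5: δ(q1, 1) = (q1, 1, L)  ⊢  [q1]□10□ (head at position -1)
Step 6: δ(q1, □) = (qA, □, R)  ⊢  □[qA]10□ (head at position 0)
The machine is in qA, so it halts and accepts.
Tape content when halted (ignoring surrounding blanks): 10

Final answer: Output: 10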